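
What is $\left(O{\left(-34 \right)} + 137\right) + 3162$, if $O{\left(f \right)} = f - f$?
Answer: $3299$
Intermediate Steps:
$O{\left(f \right)} = 0$
$\left(O{\left(-34 \right)} + 137\right) + 3162 = \left(0 + 137\right) + 3162 = 137 + 3162 = 3299$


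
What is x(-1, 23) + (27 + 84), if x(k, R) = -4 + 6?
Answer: 113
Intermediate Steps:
x(k, R) = 2
x(-1, 23) + (27 + 84) = 2 + (27 + 84) = 2 + 111 = 113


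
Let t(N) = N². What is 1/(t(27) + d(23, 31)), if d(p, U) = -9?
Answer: 1/720 ≈ 0.0013889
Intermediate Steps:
1/(t(27) + d(23, 31)) = 1/(27² - 9) = 1/(729 - 9) = 1/720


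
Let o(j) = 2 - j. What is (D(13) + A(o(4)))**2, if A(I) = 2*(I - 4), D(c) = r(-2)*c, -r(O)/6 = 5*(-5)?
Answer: 3755844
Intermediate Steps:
r(O) = 150 (r(O) = -30*(-5) = -6*(-25) = 150)
D(c) = 150*c
A(I) = -8 + 2*I (A(I) = 2*(-4 + I) = -8 + 2*I)
(D(13) + A(o(4)))**2 = (150*13 + (-8 + 2*(2 - 1*4)))**2 = (1950 + (-8 + 2*(2 - 4)))**2 = (1950 + (-8 + 2*(-2)))**2 = (1950 + (-8 - 4))**2 = (1950 - 12)**2 = 1938**2 = 3755844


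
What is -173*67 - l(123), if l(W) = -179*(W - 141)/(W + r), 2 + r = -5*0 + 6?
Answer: -1475279/127 ≈ -11616.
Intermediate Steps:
r = 4 (r = -2 + (-5*0 + 6) = -2 + (0 + 6) = -2 + 6 = 4)
l(W) = -179*(-141 + W)/(4 + W) (l(W) = -179*(W - 141)/(W + 4) = -179*(-141 + W)/(4 + W))
-173*67 - l(123) = -173*67 - 179*(141 - 1*123)/(4 + 123) = -11591 - 179*(141 - 123)/127 = -11591 - 179*18/127 = -11591 - 1*3222/127 = -11591 - 3222/127 = -1475279/127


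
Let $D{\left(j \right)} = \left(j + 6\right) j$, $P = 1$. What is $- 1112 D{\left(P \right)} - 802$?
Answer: $-8586$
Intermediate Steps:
$D{\left(j \right)} = j \left(6 + j\right)$ ($D{\left(j \right)} = \left(6 + j\right) j = j \left(6 + j\right)$)
$- 1112 D{\left(P \right)} - 802 = - 1112 \cdot 1 \left(6 + 1\right) - 802 = - 1112 \cdot 1 \cdot 7 - 802 = \left(-1112\right) 7 - 802 = -7784 - 802 = -8586$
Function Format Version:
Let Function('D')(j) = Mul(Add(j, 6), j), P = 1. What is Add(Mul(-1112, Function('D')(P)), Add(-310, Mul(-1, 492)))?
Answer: -8586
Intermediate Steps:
Function('D')(j) = Mul(j, Add(6, j)) (Function('D')(j) = Mul(Add(6, j), j) = Mul(j, Add(6, j)))
Add(Mul(-1112, Function('D')(P)), Add(-310, Mul(-1, 492))) = Add(Mul(-1112, Mul(1, Add(6, 1))), Add(-310, Mul(-1, 492))) = Add(Mul(-1112, Mul(1, 7)), Add(-310, -492)) = Add(Mul(-1112, 7), -802) = Add(-7784, -802) = -8586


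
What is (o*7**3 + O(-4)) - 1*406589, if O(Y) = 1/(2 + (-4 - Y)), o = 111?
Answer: -737031/2 ≈ -3.6852e+5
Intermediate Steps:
O(Y) = 1/(-2 - Y)
(o*7**3 + O(-4)) - 1*406589 = (111*7**3 - 1/(2 - 4)) - 1*406589 = (111*343 - 1/(-2)) - 406589 = (38073 - 1*(-1/2)) - 406589 = (38073 + 1/2) - 406589 = 76147/2 - 406589 = -737031/2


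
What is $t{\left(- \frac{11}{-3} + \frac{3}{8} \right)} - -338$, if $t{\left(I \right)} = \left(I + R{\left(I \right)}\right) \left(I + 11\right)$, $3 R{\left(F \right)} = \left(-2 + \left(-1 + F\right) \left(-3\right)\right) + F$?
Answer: $\frac{627745}{1728} \approx 363.28$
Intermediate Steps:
$R{\left(F \right)} = \frac{1}{3} - \frac{2 F}{3}$ ($R{\left(F \right)} = \frac{\left(-2 + \left(-1 + F\right) \left(-3\right)\right) + F}{3} = \frac{\left(-2 - \left(-3 + 3 F\right)\right) + F}{3} = \frac{\left(1 - 3 F\right) + F}{3} = \frac{1 - 2 F}{3} = \frac{1}{3} - \frac{2 F}{3}$)
$t{\left(I \right)} = \left(11 + I\right) \left(\frac{1}{3} + \frac{I}{3}\right)$ ($t{\left(I \right)} = \left(I - \left(- \frac{1}{3} + \frac{2 I}{3}\right)\right) \left(I + 11\right) = \left(\frac{1}{3} + \frac{I}{3}\right) \left(11 + I\right) = \left(11 + I\right) \left(\frac{1}{3} + \frac{I}{3}\right)$)
$t{\left(- \frac{11}{-3} + \frac{3}{8} \right)} - -338 = \left(\frac{11}{3} + 4 \left(- \frac{11}{-3} + \frac{3}{8}\right) + \frac{\left(- \frac{11}{-3} + \frac{3}{8}\right)^{2}}{3}\right) - -338 = \left(\frac{11}{3} + 4 \left(\left(-11\right) \left(- \frac{1}{3}\right) + 3 \cdot \frac{1}{8}\right) + \frac{\left(\left(-11\right) \left(- \frac{1}{3}\right) + 3 \cdot \frac{1}{8}\right)^{2}}{3}\right) + 338 = \left(\frac{11}{3} + 4 \left(\frac{11}{3} + \frac{3}{8}\right) + \frac{\left(\frac{11}{3} + \frac{3}{8}\right)^{2}}{3}\right) + 338 = \left(\frac{11}{3} + 4 \cdot \frac{97}{24} + \frac{\left(\frac{97}{24}\right)^{2}}{3}\right) + 338 = \left(\frac{11}{3} + \frac{97}{6} + \frac{1}{3} \cdot \frac{9409}{576}\right) + 338 = \left(\frac{11}{3} + \frac{97}{6} + \frac{9409}{1728}\right) + 338 = \frac{43681}{1728} + 338 = \frac{627745}{1728}$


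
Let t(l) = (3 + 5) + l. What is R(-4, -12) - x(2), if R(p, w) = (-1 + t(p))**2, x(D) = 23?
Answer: -14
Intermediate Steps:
t(l) = 8 + l
R(p, w) = (7 + p)**2 (R(p, w) = (-1 + (8 + p))**2 = (7 + p)**2)
R(-4, -12) - x(2) = (7 - 4)**2 - 1*23 = 3**2 - 23 = 9 - 23 = -14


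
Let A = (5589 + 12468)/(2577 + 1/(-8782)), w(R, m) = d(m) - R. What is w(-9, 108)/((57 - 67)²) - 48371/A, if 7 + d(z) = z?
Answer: -2736299924479/396441435 ≈ -6902.2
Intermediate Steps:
d(z) = -7 + z
w(R, m) = -7 + m - R (w(R, m) = (-7 + m) - R = -7 + m - R)
A = 158576574/22631213 (A = 18057/(2577 - 1/8782) = 18057/(22631213/8782) = 18057*(8782/22631213) = 158576574/22631213 ≈ 7.0070)
w(-9, 108)/((57 - 67)²) - 48371/A = (-7 + 108 - 1*(-9))/((57 - 67)²) - 48371/158576574/22631213 = (-7 + 108 + 9)/((-10)²) - 48371*22631213/158576574 = 110/100 - 1094694404023/158576574 = 110*(1/100) - 1094694404023/158576574 = 11/10 - 1094694404023/158576574 = -2736299924479/396441435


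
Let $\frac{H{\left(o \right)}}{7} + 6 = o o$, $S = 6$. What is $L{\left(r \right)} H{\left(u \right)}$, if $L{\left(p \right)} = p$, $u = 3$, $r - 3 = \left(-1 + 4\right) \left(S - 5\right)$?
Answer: $126$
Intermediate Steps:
$r = 6$ ($r = 3 + \left(-1 + 4\right) \left(6 - 5\right) = 3 + 3 \cdot 1 = 3 + 3 = 6$)
$H{\left(o \right)} = -42 + 7 o^{2}$ ($H{\left(o \right)} = -42 + 7 o o = -42 + 7 o^{2}$)
$L{\left(r \right)} H{\left(u \right)} = 6 \left(-42 + 7 \cdot 3^{2}\right) = 6 \left(-42 + 7 \cdot 9\right) = 6 \left(-42 + 63\right) = 6 \cdot 21 = 126$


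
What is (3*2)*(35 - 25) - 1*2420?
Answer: -2360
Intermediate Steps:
(3*2)*(35 - 25) - 1*2420 = 6*10 - 2420 = 60 - 2420 = -2360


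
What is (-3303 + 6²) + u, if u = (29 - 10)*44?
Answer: -2431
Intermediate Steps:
u = 836 (u = 19*44 = 836)
(-3303 + 6²) + u = (-3303 + 6²) + 836 = (-3303 + 36) + 836 = -3267 + 836 = -2431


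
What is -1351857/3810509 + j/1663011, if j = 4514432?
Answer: 14954130704461/6336918382599 ≈ 2.3598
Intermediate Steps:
-1351857/3810509 + j/1663011 = -1351857/3810509 + 4514432/1663011 = 14954130704461/6336918382599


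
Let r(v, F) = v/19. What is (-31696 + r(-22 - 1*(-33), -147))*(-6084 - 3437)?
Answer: 5733669973/19 ≈ 3.0177e+8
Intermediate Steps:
r(v, F) = v/19 (r(v, F) = v*(1/19) = v/19)
(-31696 + r(-22 - 1*(-33), -147))*(-6084 - 3437) = (-31696 + (-22 - 1*(-33))/19)*(-6084 - 3437) = (-31696 + (-22 + 33)/19)*(-9521) = (-31696 + (1/19)*11)*(-9521) = (-31696 + 11/19)*(-9521) = -602213/19*(-9521) = 5733669973/19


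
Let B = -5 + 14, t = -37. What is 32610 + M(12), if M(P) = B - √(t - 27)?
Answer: 32619 - 8*I ≈ 32619.0 - 8.0*I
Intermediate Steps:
B = 9
M(P) = 9 - 8*I (M(P) = 9 - √(-37 - 27) = 9 - √(-64) = 9 - 8*I)
32610 + M(12) = 32610 + (9 - 8*I) = 32619 - 8*I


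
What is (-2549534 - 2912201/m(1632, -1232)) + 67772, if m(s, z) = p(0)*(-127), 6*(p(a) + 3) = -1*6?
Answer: -1263647297/508 ≈ -2.4875e+6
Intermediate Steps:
p(a) = -4 (p(a) = -3 + (-1*6)/6 = -3 + (1/6)*(-6) = -3 - 1 = -4)
m(s, z) = 508 (m(s, z) = -4*(-127) = 508)
(-2549534 - 2912201/m(1632, -1232)) + 67772 = (-2549534 - 2912201/508) + 67772 = -1298075473/508 + 67772 = -1263647297/508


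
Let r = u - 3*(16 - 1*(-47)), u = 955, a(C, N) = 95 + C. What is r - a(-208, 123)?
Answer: 879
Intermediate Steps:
r = 766 (r = 955 - 3*(16 - 1*(-47)) = 955 - 3*(16 + 47) = 955 - 3*63 = 955 - 1*189 = 955 - 189 = 766)
r - a(-208, 123) = 766 - (95 - 208) = 766 - 1*(-113) = 766 + 113 = 879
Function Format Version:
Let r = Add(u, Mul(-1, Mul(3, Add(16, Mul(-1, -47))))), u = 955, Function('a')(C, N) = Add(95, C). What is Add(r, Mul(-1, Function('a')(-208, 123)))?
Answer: 879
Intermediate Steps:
r = 766 (r = Add(955, Mul(-1, Mul(3, Add(16, Mul(-1, -47))))) = Add(955, Mul(-1, Mul(3, Add(16, 47)))) = Add(955, Mul(-1, Mul(3, 63))) = Add(955, Mul(-1, 189)) = Add(955, -189) = 766)
Add(r, Mul(-1, Function('a')(-208, 123))) = Add(766, Mul(-1, Add(95, -208))) = Add(766, Mul(-1, -113)) = Add(766, 113) = 879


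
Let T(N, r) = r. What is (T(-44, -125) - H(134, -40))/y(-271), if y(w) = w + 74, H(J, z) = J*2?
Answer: 393/197 ≈ 1.9949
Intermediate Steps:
H(J, z) = 2*J
y(w) = 74 + w
(T(-44, -125) - H(134, -40))/y(-271) = (-125 - 2*134)/(74 - 271) = (-125 - 1*268)/(-197) = (-125 - 268)*(-1/197) = -393*(-1/197) = 393/197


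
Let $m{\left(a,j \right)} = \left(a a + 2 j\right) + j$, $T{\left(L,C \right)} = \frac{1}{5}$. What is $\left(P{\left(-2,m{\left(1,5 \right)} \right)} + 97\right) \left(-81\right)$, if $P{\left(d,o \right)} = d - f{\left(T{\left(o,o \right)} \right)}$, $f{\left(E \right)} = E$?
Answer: $- \frac{38394}{5} \approx -7678.8$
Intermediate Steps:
$T{\left(L,C \right)} = \frac{1}{5}$
$m{\left(a,j \right)} = a^{2} + 3 j$ ($m{\left(a,j \right)} = \left(a^{2} + 2 j\right) + j = a^{2} + 3 j$)
$P{\left(d,o \right)} = - \frac{1}{5} + d$ ($P{\left(d,o \right)} = d - \frac{1}{5} = - \frac{1}{5} + d$)
$\left(P{\left(-2,m{\left(1,5 \right)} \right)} + 97\right) \left(-81\right) = \left(\left(- \frac{1}{5} - 2\right) + 97\right) \left(-81\right) = \left(- \frac{11}{5} + 97\right) \left(-81\right) = \frac{474}{5} \left(-81\right) = - \frac{38394}{5}$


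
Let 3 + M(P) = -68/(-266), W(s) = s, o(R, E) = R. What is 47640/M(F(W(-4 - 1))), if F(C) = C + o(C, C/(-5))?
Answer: -1267224/73 ≈ -17359.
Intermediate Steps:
F(C) = 2*C (F(C) = C + C = 2*C)
M(P) = -365/133 (M(P) = -3 - 68/(-266) = -3 - 68*(-1/266) = -3 + 34/133 = -365/133)
47640/M(F(W(-4 - 1))) = 47640/(-365/133) = 47640*(-133/365) = -1267224/73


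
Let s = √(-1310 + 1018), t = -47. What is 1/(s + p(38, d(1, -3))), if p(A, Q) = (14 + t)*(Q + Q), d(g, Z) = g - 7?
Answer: 99/39277 - I*√73/78554 ≈ 0.0025206 - 0.00010877*I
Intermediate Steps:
d(g, Z) = -7 + g
p(A, Q) = -66*Q (p(A, Q) = (14 - 47)*(Q + Q) = -66*Q)
s = 2*I*√73 (s = √(-292) = 2*I*√73 ≈ 17.088*I)
1/(s + p(38, d(1, -3))) = 1/(2*I*√73 - 66*(-7 + 1)) = 1/(2*I*√73 - 66*(-6)) = 1/(2*I*√73 + 396) = 1/(396 + 2*I*√73)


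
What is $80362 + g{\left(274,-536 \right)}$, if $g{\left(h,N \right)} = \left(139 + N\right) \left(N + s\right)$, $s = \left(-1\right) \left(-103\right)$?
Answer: $252263$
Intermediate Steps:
$s = 103$
$g{\left(h,N \right)} = \left(103 + N\right) \left(139 + N\right)$ ($g{\left(h,N \right)} = \left(139 + N\right) \left(N + 103\right) = \left(139 + N\right) \left(103 + N\right) = \left(103 + N\right) \left(139 + N\right)$)
$80362 + g{\left(274,-536 \right)} = 80362 + \left(14317 + \left(-536\right)^{2} + 242 \left(-536\right)\right) = 80362 + \left(14317 + 287296 - 129712\right) = 80362 + 171901 = 252263$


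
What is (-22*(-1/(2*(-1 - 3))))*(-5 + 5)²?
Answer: 0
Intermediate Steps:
(-22*(-1/(2*(-1 - 3))))*(-5 + 5)² = -22/((-4*(-2)))*0² = -22/8*0 = -22*⅛*0 = -11/4*0 = 0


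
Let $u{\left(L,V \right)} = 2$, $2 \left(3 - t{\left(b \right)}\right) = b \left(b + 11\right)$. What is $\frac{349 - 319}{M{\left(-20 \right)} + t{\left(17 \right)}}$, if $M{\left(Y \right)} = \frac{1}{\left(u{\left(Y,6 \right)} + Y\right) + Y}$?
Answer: $- \frac{380}{2977} \approx -0.12765$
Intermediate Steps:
$t{\left(b \right)} = 3 - \frac{b \left(11 + b\right)}{2}$ ($t{\left(b \right)} = 3 - \frac{b \left(b + 11\right)}{2} = 3 - \frac{b \left(11 + b\right)}{2}$)
$M{\left(Y \right)} = \frac{1}{2 + 2 Y}$ ($M{\left(Y \right)} = \frac{1}{\left(2 + Y\right) + Y} = \frac{1}{2 + 2 Y}$)
$\frac{349 - 319}{M{\left(-20 \right)} + t{\left(17 \right)}} = \frac{349 - 319}{\frac{1}{2 \left(1 - 20\right)} - \left(\frac{181}{2} + \frac{289}{2}\right)} = \frac{30}{\frac{1}{2 \left(-19\right)} - 235} = \frac{30}{\frac{1}{2} \left(- \frac{1}{19}\right) - 235} = \frac{30}{- \frac{1}{38} - 235} = \frac{30}{- \frac{8931}{38}} = 30 \left(- \frac{38}{8931}\right) = - \frac{380}{2977}$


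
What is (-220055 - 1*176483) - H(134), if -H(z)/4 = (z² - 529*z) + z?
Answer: -607722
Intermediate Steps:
H(z) = -4*z² + 2112*z (H(z) = -4*((z² - 529*z) + z) = -4*(z² - 528*z) = -4*z² + 2112*z)
(-220055 - 1*176483) - H(134) = (-220055 - 1*176483) - 4*134*(528 - 1*134) = (-220055 - 176483) - 4*134*(528 - 134) = -396538 - 4*134*394 = -396538 - 1*211184 = -396538 - 211184 = -607722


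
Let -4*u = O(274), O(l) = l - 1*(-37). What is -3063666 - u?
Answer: -12254353/4 ≈ -3.0636e+6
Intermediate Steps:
O(l) = 37 + l (O(l) = l + 37 = 37 + l)
u = -311/4 (u = -(37 + 274)/4 = -¼*311 = -311/4 ≈ -77.750)
-3063666 - u = -3063666 - 1*(-311/4) = -3063666 + 311/4 = -12254353/4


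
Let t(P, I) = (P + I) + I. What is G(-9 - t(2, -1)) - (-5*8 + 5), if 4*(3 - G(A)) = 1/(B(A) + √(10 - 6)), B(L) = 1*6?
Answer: 1215/32 ≈ 37.969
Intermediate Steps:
B(L) = 6
t(P, I) = P + 2*I (t(P, I) = (I + P) + I = P + 2*I)
G(A) = 95/32 (G(A) = 3 - 1/(4*(6 + √(10 - 6))) = 3 - 1/(4*(6 + √4)) = 3 - 1/(4*(6 + 2)) = 3 - ¼/8 = 3 - ¼*⅛ = 3 - 1/32 = 95/32)
G(-9 - t(2, -1)) - (-5*8 + 5) = 95/32 - (-5*8 + 5) = 95/32 - (-40 + 5) = 95/32 - 1*(-35) = 95/32 + 35 = 1215/32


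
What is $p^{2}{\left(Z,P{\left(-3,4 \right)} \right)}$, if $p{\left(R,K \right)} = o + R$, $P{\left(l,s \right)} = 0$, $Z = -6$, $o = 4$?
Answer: $4$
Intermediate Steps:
$p{\left(R,K \right)} = 4 + R$
$p^{2}{\left(Z,P{\left(-3,4 \right)} \right)} = \left(4 - 6\right)^{2} = \left(-2\right)^{2} = 4$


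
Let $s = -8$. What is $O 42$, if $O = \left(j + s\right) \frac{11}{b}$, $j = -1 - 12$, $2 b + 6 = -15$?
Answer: $924$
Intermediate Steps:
$b = - \frac{21}{2}$ ($b = -3 + \frac{1}{2} \left(-15\right) = -3 - \frac{15}{2} = - \frac{21}{2} \approx -10.5$)
$j = -13$ ($j = -1 - 12 = -13$)
$O = 22$ ($O = \left(-13 - 8\right) \frac{11}{- \frac{21}{2}} = - 21 \cdot 11 \left(- \frac{2}{21}\right) = \left(-21\right) \left(- \frac{22}{21}\right) = 22$)
$O 42 = 22 \cdot 42 = 924$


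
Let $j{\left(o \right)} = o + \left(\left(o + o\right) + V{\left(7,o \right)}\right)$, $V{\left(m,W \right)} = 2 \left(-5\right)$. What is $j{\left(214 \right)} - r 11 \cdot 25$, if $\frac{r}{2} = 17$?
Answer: $-8718$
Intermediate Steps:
$r = 34$ ($r = 2 \cdot 17 = 34$)
$V{\left(m,W \right)} = -10$
$j{\left(o \right)} = -10 + 3 o$ ($j{\left(o \right)} = o + \left(\left(o + o\right) - 10\right) = o + \left(2 o - 10\right) = o + \left(-10 + 2 o\right) = -10 + 3 o$)
$j{\left(214 \right)} - r 11 \cdot 25 = \left(-10 + 3 \cdot 214\right) - 34 \cdot 11 \cdot 25 = \left(-10 + 642\right) - 374 \cdot 25 = 632 - 9350 = -8718$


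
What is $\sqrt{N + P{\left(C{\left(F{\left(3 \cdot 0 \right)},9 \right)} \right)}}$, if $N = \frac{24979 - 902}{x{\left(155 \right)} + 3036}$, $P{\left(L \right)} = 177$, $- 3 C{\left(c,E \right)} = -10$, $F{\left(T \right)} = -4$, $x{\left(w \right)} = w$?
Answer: $\frac{2 \sqrt{469782211}}{3191} \approx 13.585$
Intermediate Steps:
$C{\left(c,E \right)} = \frac{10}{3}$ ($C{\left(c,E \right)} = \left(- \frac{1}{3}\right) \left(-10\right) = \frac{10}{3}$)
$N = \frac{24077}{3191}$ ($N = \frac{24979 - 902}{155 + 3036} = \frac{24077}{3191} \approx 7.5453$)
$\sqrt{N + P{\left(C{\left(F{\left(3 \cdot 0 \right)},9 \right)} \right)}} = \sqrt{\frac{24077}{3191} + 177} = \sqrt{\frac{588884}{3191}} = \frac{2 \sqrt{469782211}}{3191}$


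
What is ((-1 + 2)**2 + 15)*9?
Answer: 144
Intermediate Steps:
((-1 + 2)**2 + 15)*9 = (1**2 + 15)*9 = (1 + 15)*9 = 16*9 = 144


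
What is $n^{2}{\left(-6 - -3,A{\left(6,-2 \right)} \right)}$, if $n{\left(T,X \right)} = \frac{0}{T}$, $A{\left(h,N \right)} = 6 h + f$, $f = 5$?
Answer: $0$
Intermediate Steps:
$A{\left(h,N \right)} = 5 + 6 h$ ($A{\left(h,N \right)} = 6 h + 5 = 5 + 6 h$)
$n{\left(T,X \right)} = 0$
$n^{2}{\left(-6 - -3,A{\left(6,-2 \right)} \right)} = 0^{2} = 0$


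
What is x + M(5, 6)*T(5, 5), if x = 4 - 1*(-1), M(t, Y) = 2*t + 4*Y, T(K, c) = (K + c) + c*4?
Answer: 1025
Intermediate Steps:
T(K, c) = K + 5*c (T(K, c) = (K + c) + 4*c = K + 5*c)
x = 5 (x = 4 + 1 = 5)
x + M(5, 6)*T(5, 5) = 5 + (2*5 + 4*6)*(5 + 5*5) = 5 + (10 + 24)*(5 + 25) = 5 + 34*30 = 5 + 1020 = 1025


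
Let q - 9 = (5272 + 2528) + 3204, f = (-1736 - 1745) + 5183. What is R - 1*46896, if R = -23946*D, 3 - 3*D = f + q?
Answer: 101420288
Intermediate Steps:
f = 1702 (f = -3481 + 5183 = 1702)
q = 11013 (q = 9 + ((5272 + 2528) + 3204) = 9 + (7800 + 3204) = 9 + 11004 = 11013)
D = -12712/3 (D = 1 - (1702 + 11013)/3 = 1 - 1/3*12715 = 1 - 12715/3 = -12712/3 ≈ -4237.3)
R = 101467184 (R = -23946/(1/(-12712/3)) = -23946/(-3/12712) = -23946*(-12712/3) = 101467184)
R - 1*46896 = 101467184 - 1*46896 = 101467184 - 46896 = 101420288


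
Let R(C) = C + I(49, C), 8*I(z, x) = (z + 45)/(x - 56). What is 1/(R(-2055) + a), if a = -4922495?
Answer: -8444/41582900247 ≈ -2.0306e-7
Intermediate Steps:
I(z, x) = (45 + z)/(8*(-56 + x)) (I(z, x) = ((z + 45)/(x - 56))/8 = ((45 + z)/(-56 + x))/8 = (45 + z)/(8*(-56 + x)))
R(C) = C + 47/(4*(-56 + C)) (R(C) = C + (45 + 49)/(8*(-56 + C)) = C + (1/8)*94/(-56 + C) = C + 47/(4*(-56 + C)))
1/(R(-2055) + a) = 1/((47/4 - 2055*(-56 - 2055))/(-56 - 2055) - 4922495) = 1/((47/4 - 2055*(-2111))/(-2111) - 4922495) = 1/(-(47/4 + 4338105)/2111 - 4922495) = 1/(-1/2111*17352467/4 - 4922495) = 1/(-17352467/8444 - 4922495) = 1/(-41582900247/8444) = -8444/41582900247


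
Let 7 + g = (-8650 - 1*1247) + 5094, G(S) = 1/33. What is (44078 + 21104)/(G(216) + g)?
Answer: -2151006/158729 ≈ -13.551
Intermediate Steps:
G(S) = 1/33
g = -4810 (g = -7 + ((-8650 - 1*1247) + 5094) = -7 + ((-8650 - 1247) + 5094) = -7 + (-9897 + 5094) = -7 - 4803 = -4810)
(44078 + 21104)/(G(216) + g) = (44078 + 21104)/(1/33 - 4810) = 65182/(-158729/33) = 65182*(-33/158729) = -2151006/158729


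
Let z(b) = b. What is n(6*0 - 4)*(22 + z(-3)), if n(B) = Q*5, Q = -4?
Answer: -380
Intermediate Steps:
n(B) = -20 (n(B) = -4*5 = -20)
n(6*0 - 4)*(22 + z(-3)) = -20*(22 - 3) = -20*19 = -380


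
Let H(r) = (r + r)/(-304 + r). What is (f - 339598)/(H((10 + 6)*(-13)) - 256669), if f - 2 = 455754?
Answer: -1858528/4106691 ≈ -0.45256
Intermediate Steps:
f = 455756 (f = 2 + 455754 = 455756)
H(r) = 2*r/(-304 + r) (H(r) = (2*r)/(-304 + r) = 2*r/(-304 + r))
(f - 339598)/(H((10 + 6)*(-13)) - 256669) = (455756 - 339598)/(2*((10 + 6)*(-13))/(-304 + (10 + 6)*(-13)) - 256669) = 116158/(2*(16*(-13))/(-304 + 16*(-13)) - 256669) = 116158/(2*(-208)/(-304 - 208) - 256669) = 116158/(2*(-208)/(-512) - 256669) = 116158/(2*(-208)*(-1/512) - 256669) = 116158/(13/16 - 256669) = 116158/(-4106691/16) = 116158*(-16/4106691) = -1858528/4106691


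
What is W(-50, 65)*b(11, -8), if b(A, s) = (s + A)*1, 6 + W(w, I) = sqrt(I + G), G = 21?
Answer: -18 + 3*sqrt(86) ≈ 9.8209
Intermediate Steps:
W(w, I) = -6 + sqrt(21 + I) (W(w, I) = -6 + sqrt(I + 21) = -6 + sqrt(21 + I))
b(A, s) = A + s (b(A, s) = (A + s)*1 = A + s)
W(-50, 65)*b(11, -8) = (-6 + sqrt(21 + 65))*(11 - 8) = (-6 + sqrt(86))*3 = -18 + 3*sqrt(86)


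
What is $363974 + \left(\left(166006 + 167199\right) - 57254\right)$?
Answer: $639925$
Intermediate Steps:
$363974 + \left(\left(166006 + 167199\right) - 57254\right) = 363974 + \left(333205 - 57254\right) = 363974 + 275951 = 639925$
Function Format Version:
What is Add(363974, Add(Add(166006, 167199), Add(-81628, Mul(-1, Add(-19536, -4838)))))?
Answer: 639925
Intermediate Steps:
Add(363974, Add(Add(166006, 167199), Add(-81628, Mul(-1, Add(-19536, -4838))))) = Add(363974, Add(333205, Add(-81628, Mul(-1, -24374)))) = Add(363974, Add(333205, Add(-81628, 24374))) = Add(363974, Add(333205, -57254)) = Add(363974, 275951) = 639925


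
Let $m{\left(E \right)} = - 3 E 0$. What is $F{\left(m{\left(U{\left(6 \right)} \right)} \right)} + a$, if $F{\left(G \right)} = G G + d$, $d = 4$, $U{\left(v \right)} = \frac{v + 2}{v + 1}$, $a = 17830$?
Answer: $17834$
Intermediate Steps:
$U{\left(v \right)} = \frac{2 + v}{1 + v}$
$m{\left(E \right)} = 0$
$F{\left(G \right)} = 4 + G^{2}$ ($F{\left(G \right)} = G G + 4 = G^{2} + 4 = 4 + G^{2}$)
$F{\left(m{\left(U{\left(6 \right)} \right)} \right)} + a = \left(4 + 0^{2}\right) + 17830 = \left(4 + 0\right) + 17830 = 4 + 17830 = 17834$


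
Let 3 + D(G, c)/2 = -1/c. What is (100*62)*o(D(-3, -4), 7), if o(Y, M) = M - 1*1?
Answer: 37200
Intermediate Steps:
D(G, c) = -6 - 2/c (D(G, c) = -6 + 2*(-1/c) = -6 - 2/c)
o(Y, M) = -1 + M (o(Y, M) = M - 1 = -1 + M)
(100*62)*o(D(-3, -4), 7) = (100*62)*(-1 + 7) = 6200*6 = 37200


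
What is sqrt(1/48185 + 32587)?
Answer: 2*sqrt(18915077114565)/48185 ≈ 180.52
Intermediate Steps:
sqrt(1/48185 + 32587) = sqrt(1570204596/48185) = 2*sqrt(18915077114565)/48185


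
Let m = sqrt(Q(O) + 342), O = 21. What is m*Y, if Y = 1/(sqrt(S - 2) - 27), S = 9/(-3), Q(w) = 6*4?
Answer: -27*sqrt(366)/734 - I*sqrt(1830)/734 ≈ -0.70373 - 0.058281*I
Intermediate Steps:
Q(w) = 24
S = -3 (S = 9*(-1/3) = -3)
m = sqrt(366) (m = sqrt(24 + 342) = sqrt(366) ≈ 19.131)
Y = 1/(-27 + I*sqrt(5)) (Y = 1/(sqrt(-3 - 2) - 27) = 1/(sqrt(-5) - 27) = 1/(I*sqrt(5) - 27) = 1/(-27 + I*sqrt(5)) ≈ -0.036785 - 0.0030464*I)
m*Y = sqrt(366)*(-27/734 - I*sqrt(5)/734)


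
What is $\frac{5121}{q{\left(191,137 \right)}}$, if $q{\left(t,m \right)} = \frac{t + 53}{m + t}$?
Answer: $\frac{419922}{61} \approx 6884.0$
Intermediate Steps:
$q{\left(t,m \right)} = \frac{53 + t}{m + t}$
$\frac{5121}{q{\left(191,137 \right)}} = \frac{5121}{\frac{1}{137 + 191} \left(53 + 191\right)} = \frac{5121}{\frac{1}{328} \cdot 244} = \frac{5121}{\frac{61}{82}} = 5121 \cdot \frac{82}{61} = \frac{419922}{61}$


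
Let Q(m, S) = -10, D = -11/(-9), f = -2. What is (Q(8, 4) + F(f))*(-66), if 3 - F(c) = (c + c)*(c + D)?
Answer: 2002/3 ≈ 667.33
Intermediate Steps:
D = 11/9 (D = -11*(-⅑) = 11/9 ≈ 1.2222)
F(c) = 3 - 2*c*(11/9 + c) (F(c) = 3 - (c + c)*(c + 11/9) = 3 - 2*c*(11/9 + c))
(Q(8, 4) + F(f))*(-66) = (-10 + (3 - 2*(-2)² - 22/9*(-2)))*(-66) = (-10 + (3 - 2*4 + 44/9))*(-66) = (-10 + (3 - 8 + 44/9))*(-66) = (-10 - ⅑)*(-66) = -91/9*(-66) = 2002/3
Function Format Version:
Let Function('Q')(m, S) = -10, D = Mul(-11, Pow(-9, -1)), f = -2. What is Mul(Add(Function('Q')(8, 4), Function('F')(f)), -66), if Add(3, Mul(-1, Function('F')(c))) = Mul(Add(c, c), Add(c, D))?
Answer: Rational(2002, 3) ≈ 667.33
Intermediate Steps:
D = Rational(11, 9) (D = Mul(-11, Rational(-1, 9)) = Rational(11, 9) ≈ 1.2222)
Function('F')(c) = Add(3, Mul(-2, c, Add(Rational(11, 9), c))) (Function('F')(c) = Add(3, Mul(-1, Mul(Add(c, c), Add(c, Rational(11, 9))))) = Add(3, Mul(-1, Mul(Mul(2, c), Add(Rational(11, 9), c)))) = Add(3, Mul(-1, Mul(2, c, Add(Rational(11, 9), c)))) = Add(3, Mul(-2, c, Add(Rational(11, 9), c))))
Mul(Add(Function('Q')(8, 4), Function('F')(f)), -66) = Mul(Add(-10, Add(3, Mul(-2, Pow(-2, 2)), Mul(Rational(-22, 9), -2))), -66) = Mul(Add(-10, Add(3, Mul(-2, 4), Rational(44, 9))), -66) = Mul(Add(-10, Add(3, -8, Rational(44, 9))), -66) = Mul(Add(-10, Rational(-1, 9)), -66) = Mul(Rational(-91, 9), -66) = Rational(2002, 3)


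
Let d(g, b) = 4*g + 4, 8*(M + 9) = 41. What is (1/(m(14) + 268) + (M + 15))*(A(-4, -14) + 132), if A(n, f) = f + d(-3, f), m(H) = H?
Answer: 690415/564 ≈ 1224.1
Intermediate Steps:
M = -31/8 (M = -9 + (1/8)*41 = -9 + 41/8 = -31/8 ≈ -3.8750)
d(g, b) = 4 + 4*g
A(n, f) = -8 + f (A(n, f) = f + (4 + 4*(-3)) = f + (4 - 12) = f - 8 = -8 + f)
(1/(m(14) + 268) + (M + 15))*(A(-4, -14) + 132) = (1/(14 + 268) + (-31/8 + 15))*((-8 - 14) + 132) = (1/282 + 89/8)*(-22 + 132) = (1/282 + 89/8)*110 = (12553/1128)*110 = 690415/564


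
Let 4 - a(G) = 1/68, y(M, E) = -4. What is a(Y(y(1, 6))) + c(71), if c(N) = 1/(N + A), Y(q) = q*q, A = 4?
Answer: 20393/5100 ≈ 3.9986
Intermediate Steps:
Y(q) = q²
a(G) = 271/68 (a(G) = 4 - 1/68 = 271/68)
c(N) = 1/(4 + N) (c(N) = 1/(N + 4) = 1/(4 + N))
a(Y(y(1, 6))) + c(71) = 271/68 + 1/(4 + 71) = 271/68 + 1/75 = 20393/5100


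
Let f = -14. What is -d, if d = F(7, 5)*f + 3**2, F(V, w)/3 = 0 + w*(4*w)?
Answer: 4191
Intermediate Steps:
F(V, w) = 12*w**2 (F(V, w) = 3*(0 + w*(4*w)) = 3*(0 + 4*w**2) = 3*(4*w**2) = 12*w**2)
d = -4191 (d = (12*5**2)*(-14) + 3**2 = (12*25)*(-14) + 9 = 300*(-14) + 9 = -4200 + 9 = -4191)
-d = -1*(-4191) = 4191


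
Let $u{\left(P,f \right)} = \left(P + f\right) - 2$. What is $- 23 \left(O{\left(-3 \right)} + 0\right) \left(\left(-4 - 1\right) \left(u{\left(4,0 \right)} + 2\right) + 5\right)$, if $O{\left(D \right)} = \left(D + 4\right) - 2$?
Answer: $-345$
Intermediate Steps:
$u{\left(P,f \right)} = -2 + P + f$
$O{\left(D \right)} = 2 + D$ ($O{\left(D \right)} = \left(4 + D\right) - 2 = 2 + D$)
$- 23 \left(O{\left(-3 \right)} + 0\right) \left(\left(-4 - 1\right) \left(u{\left(4,0 \right)} + 2\right) + 5\right) = - 23 \left(\left(2 - 3\right) + 0\right) \left(\left(-4 - 1\right) \left(\left(-2 + 4 + 0\right) + 2\right) + 5\right) = - 23 \left(-1 + 0\right) \left(- 5 \left(2 + 2\right) + 5\right) = - 23 \left(- (\left(-5\right) 4 + 5)\right) = - 23 \left(- (-20 + 5)\right) = - 23 \left(\left(-1\right) \left(-15\right)\right) = \left(-23\right) 15 = -345$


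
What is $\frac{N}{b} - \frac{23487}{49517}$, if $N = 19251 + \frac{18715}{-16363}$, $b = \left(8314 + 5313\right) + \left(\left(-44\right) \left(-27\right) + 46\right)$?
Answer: $\frac{1412255058475}{1720153682533} \approx 0.821$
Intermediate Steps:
$b = 14861$ ($b = 13627 + \left(1188 + 46\right) = 13627 + 1234 = 14861$)
$N = \frac{314985398}{16363}$ ($N = 19251 + 18715 \left(- \frac{1}{16363}\right) = 19251 - \frac{18715}{16363} = \frac{314985398}{16363} \approx 19250.0$)
$\frac{N}{b} - \frac{23487}{49517} = \frac{314985398}{16363 \cdot 14861} - \frac{23487}{49517} = \frac{314985398}{16363} \cdot \frac{1}{14861} - \frac{23487}{49517} = \frac{44997914}{34738649} - \frac{23487}{49517} = \frac{1412255058475}{1720153682533}$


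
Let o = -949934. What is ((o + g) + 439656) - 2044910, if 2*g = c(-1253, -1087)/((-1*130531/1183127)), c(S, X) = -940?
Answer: -332975175138/130531 ≈ -2.5509e+6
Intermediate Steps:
g = 556069690/130531 (g = (-940/(-1*130531/1183127))/2 = (-940/((-130531*1/1183127)))/2 = (-940/(-130531/1183127))/2 = (-940*(-1183127/130531))/2 = (1/2)*(1112139380/130531) = 556069690/130531 ≈ 4260.1)
((o + g) + 439656) - 2044910 = ((-949934 + 556069690/130531) + 439656) - 2044910 = (-123439765264/130531 + 439656) - 2044910 = -66051027928/130531 - 2044910 = -332975175138/130531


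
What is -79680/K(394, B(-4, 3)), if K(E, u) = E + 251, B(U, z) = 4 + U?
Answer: -5312/43 ≈ -123.53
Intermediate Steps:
K(E, u) = 251 + E
-79680/K(394, B(-4, 3)) = -79680/(251 + 394) = -79680/645 = -79680*1/645 = -5312/43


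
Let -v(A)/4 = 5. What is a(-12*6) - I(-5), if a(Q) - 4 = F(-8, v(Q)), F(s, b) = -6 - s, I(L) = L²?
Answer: -19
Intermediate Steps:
v(A) = -20 (v(A) = -4*5 = -20)
a(Q) = 6 (a(Q) = 4 + (-6 - 1*(-8)) = 4 + (-6 + 8) = 4 + 2 = 6)
a(-12*6) - I(-5) = 6 - 1*(-5)² = 6 - 1*25 = 6 - 25 = -19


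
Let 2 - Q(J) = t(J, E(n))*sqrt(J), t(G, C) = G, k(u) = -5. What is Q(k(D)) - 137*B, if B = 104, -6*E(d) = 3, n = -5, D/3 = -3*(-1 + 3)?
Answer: -14246 + 5*I*sqrt(5) ≈ -14246.0 + 11.18*I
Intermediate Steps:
D = -18 (D = 3*(-3*(-1 + 3)) = 3*(-3*2) = 3*(-6) = -18)
E(d) = -1/2 (E(d) = -1/6*3 = -1/2)
Q(J) = 2 - J**(3/2) (Q(J) = 2 - J*sqrt(J) = 2 - J**(3/2))
Q(k(D)) - 137*B = (2 - (-5)**(3/2)) - 137*104 = (2 - (-5)*I*sqrt(5)) - 14248 = (2 + 5*I*sqrt(5)) - 14248 = -14246 + 5*I*sqrt(5)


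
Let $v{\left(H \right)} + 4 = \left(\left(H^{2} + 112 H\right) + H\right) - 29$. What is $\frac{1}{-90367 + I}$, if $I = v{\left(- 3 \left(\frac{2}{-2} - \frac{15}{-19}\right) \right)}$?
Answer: $- \frac{361}{32608492} \approx -1.1071 \cdot 10^{-5}$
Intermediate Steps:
$v{\left(H \right)} = -33 + H^{2} + 113 H$ ($v{\left(H \right)} = -4 - \left(29 - H^{2} - 113 H\right) = -4 + \left(-29 + H^{2} + 113 H\right) = -33 + H^{2} + 113 H$)
$I = \frac{13995}{361}$ ($I = -33 + \left(- 3 \left(\frac{2}{-2} - \frac{15}{-19}\right)\right)^{2} + 113 \left(- 3 \left(\frac{2}{-2} - \frac{15}{-19}\right)\right) = -33 + \left(- 3 \left(2 \left(- \frac{1}{2}\right) - - \frac{15}{19}\right)\right)^{2} + 113 \left(- 3 \left(2 \left(- \frac{1}{2}\right) - - \frac{15}{19}\right)\right) = -33 + \left(- 3 \left(-1 + \frac{15}{19}\right)\right)^{2} + 113 \left(- 3 \left(-1 + \frac{15}{19}\right)\right) = -33 + \left(\left(-3\right) \left(- \frac{4}{19}\right)\right)^{2} + 113 \left(\left(-3\right) \left(- \frac{4}{19}\right)\right) = -33 + \left(\frac{12}{19}\right)^{2} + 113 \cdot \frac{12}{19} = -33 + \frac{144}{361} + \frac{1356}{19} = \frac{13995}{361} \approx 38.767$)
$\frac{1}{-90367 + I} = \frac{1}{-90367 + \frac{13995}{361}} = \frac{1}{- \frac{32608492}{361}} = - \frac{361}{32608492}$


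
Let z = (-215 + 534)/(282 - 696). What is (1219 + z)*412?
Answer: 103895482/207 ≈ 5.0191e+5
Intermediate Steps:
z = -319/414 (z = 319/(-414) = 319*(-1/414) = -319/414 ≈ -0.77053)
(1219 + z)*412 = (1219 - 319/414)*412 = (504347/414)*412 = 103895482/207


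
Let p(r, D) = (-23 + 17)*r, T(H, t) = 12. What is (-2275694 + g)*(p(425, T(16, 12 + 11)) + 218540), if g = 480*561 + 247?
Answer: -433312010330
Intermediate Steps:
p(r, D) = -6*r
g = 269527 (g = 269280 + 247 = 269527)
(-2275694 + g)*(p(425, T(16, 12 + 11)) + 218540) = (-2275694 + 269527)*(-6*425 + 218540) = -2006167*(-2550 + 218540) = -2006167*215990 = -433312010330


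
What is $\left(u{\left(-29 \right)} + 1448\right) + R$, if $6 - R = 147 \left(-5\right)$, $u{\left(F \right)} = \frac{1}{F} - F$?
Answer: $\frac{64321}{29} \approx 2218.0$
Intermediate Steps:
$R = 741$ ($R = 6 - 147 \left(-5\right) = 6 - -735 = 6 + 735 = 741$)
$\left(u{\left(-29 \right)} + 1448\right) + R = \left(\left(\frac{1}{-29} - -29\right) + 1448\right) + 741 = \left(\left(- \frac{1}{29} + 29\right) + 1448\right) + 741 = \left(\frac{840}{29} + 1448\right) + 741 = \frac{42832}{29} + 741 = \frac{64321}{29}$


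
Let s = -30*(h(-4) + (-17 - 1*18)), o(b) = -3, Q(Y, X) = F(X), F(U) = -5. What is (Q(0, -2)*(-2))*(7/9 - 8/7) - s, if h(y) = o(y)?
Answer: -72050/63 ≈ -1143.7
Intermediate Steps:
Q(Y, X) = -5
h(y) = -3
s = 1140 (s = -30*(-3 + (-17 - 1*18)) = -30*(-3 + (-17 - 18)) = -30*(-3 - 35) = -30*(-38) = 1140)
(Q(0, -2)*(-2))*(7/9 - 8/7) - s = (-5*(-2))*(7/9 - 8/7) - 1*1140 = 10*(7*(⅑) - 8*⅐) - 1140 = 10*(7/9 - 8/7) - 1140 = 10*(-23/63) - 1140 = -230/63 - 1140 = -72050/63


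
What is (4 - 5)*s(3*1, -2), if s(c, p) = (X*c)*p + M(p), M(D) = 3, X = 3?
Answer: 15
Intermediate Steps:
s(c, p) = 3 + 3*c*p (s(c, p) = (3*c)*p + 3 = 3*c*p + 3 = 3 + 3*c*p)
(4 - 5)*s(3*1, -2) = (4 - 5)*(3 + 3*(3*1)*(-2)) = -(3 + 3*3*(-2)) = -(3 - 18) = -1*(-15) = 15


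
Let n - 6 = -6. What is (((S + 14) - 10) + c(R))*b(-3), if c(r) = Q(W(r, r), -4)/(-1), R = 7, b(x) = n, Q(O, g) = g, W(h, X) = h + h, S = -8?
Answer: 0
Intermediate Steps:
W(h, X) = 2*h
n = 0 (n = 6 - 6 = 0)
b(x) = 0
c(r) = 4 (c(r) = -4/(-1) = -4*(-1) = 4)
(((S + 14) - 10) + c(R))*b(-3) = (((-8 + 14) - 10) + 4)*0 = ((6 - 10) + 4)*0 = (-4 + 4)*0 = 0*0 = 0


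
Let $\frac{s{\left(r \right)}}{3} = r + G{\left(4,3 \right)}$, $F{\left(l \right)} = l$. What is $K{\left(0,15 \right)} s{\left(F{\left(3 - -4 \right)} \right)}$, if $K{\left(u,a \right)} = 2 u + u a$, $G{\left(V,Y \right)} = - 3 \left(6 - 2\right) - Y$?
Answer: $0$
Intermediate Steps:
$G{\left(V,Y \right)} = -12 - Y$ ($G{\left(V,Y \right)} = \left(-3\right) 4 - Y = -12 - Y$)
$K{\left(u,a \right)} = 2 u + a u$
$s{\left(r \right)} = -45 + 3 r$ ($s{\left(r \right)} = 3 \left(r - 15\right) = 3 \left(-15 + r\right) = -45 + 3 r$)
$K{\left(0,15 \right)} s{\left(F{\left(3 - -4 \right)} \right)} = 0 \left(2 + 15\right) \left(-45 + 3 \left(3 - -4\right)\right) = 0 \cdot 17 \left(-45 + 3 \left(3 + 4\right)\right) = 0 \left(-45 + 3 \cdot 7\right) = 0 \left(-45 + 21\right) = 0 \left(-24\right) = 0$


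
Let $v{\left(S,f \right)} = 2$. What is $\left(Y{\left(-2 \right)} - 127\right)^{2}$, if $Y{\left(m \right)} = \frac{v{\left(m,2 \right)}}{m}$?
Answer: $16384$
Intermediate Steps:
$Y{\left(m \right)} = \frac{2}{m}$
$\left(Y{\left(-2 \right)} - 127\right)^{2} = \left(\frac{2}{-2} - 127\right)^{2} = \left(2 \left(- \frac{1}{2}\right) - 127\right)^{2} = \left(-1 - 127\right)^{2} = \left(-128\right)^{2} = 16384$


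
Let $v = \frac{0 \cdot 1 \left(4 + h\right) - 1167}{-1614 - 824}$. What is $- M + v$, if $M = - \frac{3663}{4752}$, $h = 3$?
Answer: $\frac{73111}{58512} \approx 1.2495$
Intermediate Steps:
$M = - \frac{37}{48}$ ($M = \left(-3663\right) \frac{1}{4752} = - \frac{37}{48} \approx -0.77083$)
$v = \frac{1167}{2438}$ ($v = \frac{0 \cdot 1 \left(4 + 3\right) - 1167}{-1614 - 824} = \frac{0 \cdot 7 - 1167}{-2438} = \left(0 - 1167\right) \left(- \frac{1}{2438}\right) = \left(-1167\right) \left(- \frac{1}{2438}\right) = \frac{1167}{2438} \approx 0.47867$)
$- M + v = \left(-1\right) \left(- \frac{37}{48}\right) + \frac{1167}{2438} = \frac{37}{48} + \frac{1167}{2438} = \frac{73111}{58512}$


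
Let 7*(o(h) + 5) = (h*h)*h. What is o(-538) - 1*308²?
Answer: -156384955/7 ≈ -2.2341e+7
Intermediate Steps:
o(h) = -5 + h³/7 (o(h) = -5 + ((h*h)*h)/7 = -5 + (h²*h)/7 = -5 + h³/7)
o(-538) - 1*308² = (-5 + (⅐)*(-538)³) - 1*308² = (-5 + (⅐)*(-155720872)) - 1*94864 = (-5 - 155720872/7) - 94864 = -155720907/7 - 94864 = -156384955/7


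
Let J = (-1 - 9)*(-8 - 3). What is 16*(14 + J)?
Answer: 1984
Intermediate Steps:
J = 110 (J = -10*(-11) = 110)
16*(14 + J) = 16*(14 + 110) = 16*124 = 1984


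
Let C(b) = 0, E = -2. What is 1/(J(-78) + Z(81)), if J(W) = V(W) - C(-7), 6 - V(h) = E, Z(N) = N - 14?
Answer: 1/75 ≈ 0.013333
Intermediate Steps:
Z(N) = -14 + N
V(h) = 8 (V(h) = 6 - 1*(-2) = 6 + 2 = 8)
J(W) = 8 (J(W) = 8 - 1*0 = 8 + 0 = 8)
1/(J(-78) + Z(81)) = 1/(8 + (-14 + 81)) = 1/(8 + 67) = 1/75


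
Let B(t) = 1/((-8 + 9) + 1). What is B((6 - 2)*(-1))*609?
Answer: 609/2 ≈ 304.50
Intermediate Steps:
B(t) = ½ (B(t) = 1/(1 + 1) = 1/2 = ½)
B((6 - 2)*(-1))*609 = (½)*609 = 609/2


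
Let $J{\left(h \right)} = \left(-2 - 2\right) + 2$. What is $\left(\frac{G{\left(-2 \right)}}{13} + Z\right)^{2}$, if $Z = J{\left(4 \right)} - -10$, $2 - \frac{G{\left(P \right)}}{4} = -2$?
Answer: $\frac{14400}{169} \approx 85.207$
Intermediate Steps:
$J{\left(h \right)} = -2$ ($J{\left(h \right)} = -4 + 2 = -2$)
$G{\left(P \right)} = 16$ ($G{\left(P \right)} = 8 - -8 = 8 + 8 = 16$)
$Z = 8$ ($Z = -2 - -10 = -2 + 10 = 8$)
$\left(\frac{G{\left(-2 \right)}}{13} + Z\right)^{2} = \left(\frac{16}{13} + 8\right)^{2} = \left(\frac{120}{13}\right)^{2} = \frac{14400}{169}$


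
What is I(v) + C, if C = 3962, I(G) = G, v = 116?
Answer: 4078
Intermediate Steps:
I(v) + C = 116 + 3962 = 4078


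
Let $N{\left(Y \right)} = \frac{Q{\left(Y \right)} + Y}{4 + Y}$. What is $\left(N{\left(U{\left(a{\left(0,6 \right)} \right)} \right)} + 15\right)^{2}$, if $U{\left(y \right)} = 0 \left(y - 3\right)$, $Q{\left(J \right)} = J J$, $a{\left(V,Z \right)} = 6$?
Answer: $225$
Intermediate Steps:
$Q{\left(J \right)} = J^{2}$
$U{\left(y \right)} = 0$ ($U{\left(y \right)} = 0 \left(-3 + y\right) = 0$)
$N{\left(Y \right)} = \frac{Y + Y^{2}}{4 + Y}$ ($N{\left(Y \right)} = \frac{Y^{2} + Y}{4 + Y} = \frac{Y + Y^{2}}{4 + Y}$)
$\left(N{\left(U{\left(a{\left(0,6 \right)} \right)} \right)} + 15\right)^{2} = \left(\frac{0 \left(1 + 0\right)}{4 + 0} + 15\right)^{2} = \left(0 \cdot \frac{1}{4} \cdot 1 + 15\right)^{2} = \left(0 + 15\right)^{2} = 15^{2} = 225$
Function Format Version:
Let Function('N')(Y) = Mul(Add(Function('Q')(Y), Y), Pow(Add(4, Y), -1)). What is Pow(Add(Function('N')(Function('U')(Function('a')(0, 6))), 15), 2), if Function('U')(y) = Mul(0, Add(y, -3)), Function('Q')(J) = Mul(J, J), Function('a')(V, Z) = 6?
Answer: 225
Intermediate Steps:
Function('Q')(J) = Pow(J, 2)
Function('U')(y) = 0 (Function('U')(y) = Mul(0, Add(-3, y)) = 0)
Function('N')(Y) = Mul(Pow(Add(4, Y), -1), Add(Y, Pow(Y, 2))) (Function('N')(Y) = Mul(Add(Pow(Y, 2), Y), Pow(Add(4, Y), -1)) = Mul(Add(Y, Pow(Y, 2)), Pow(Add(4, Y), -1)) = Mul(Pow(Add(4, Y), -1), Add(Y, Pow(Y, 2))))
Pow(Add(Function('N')(Function('U')(Function('a')(0, 6))), 15), 2) = Pow(Add(Mul(0, Pow(Add(4, 0), -1), Add(1, 0)), 15), 2) = Pow(Add(Mul(0, Pow(4, -1), 1), 15), 2) = Pow(Add(Mul(0, Rational(1, 4), 1), 15), 2) = Pow(Add(0, 15), 2) = Pow(15, 2) = 225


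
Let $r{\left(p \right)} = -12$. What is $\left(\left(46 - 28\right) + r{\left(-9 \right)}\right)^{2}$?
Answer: $36$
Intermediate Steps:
$\left(\left(46 - 28\right) + r{\left(-9 \right)}\right)^{2} = \left(\left(46 - 28\right) - 12\right)^{2} = \left(18 - 12\right)^{2} = 6^{2} = 36$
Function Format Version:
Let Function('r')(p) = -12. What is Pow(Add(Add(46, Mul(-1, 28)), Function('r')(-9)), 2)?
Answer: 36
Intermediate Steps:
Pow(Add(Add(46, Mul(-1, 28)), Function('r')(-9)), 2) = Pow(Add(Add(46, Mul(-1, 28)), -12), 2) = Pow(Add(Add(46, -28), -12), 2) = Pow(Add(18, -12), 2) = Pow(6, 2) = 36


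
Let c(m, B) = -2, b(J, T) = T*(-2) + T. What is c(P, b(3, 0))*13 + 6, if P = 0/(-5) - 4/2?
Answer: -20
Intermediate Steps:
b(J, T) = -T (b(J, T) = -2*T + T = -T)
P = -2 (P = 0*(-⅕) - 4*½ = 0 - 2 = -2)
c(P, b(3, 0))*13 + 6 = -2*13 + 6 = -26 + 6 = -20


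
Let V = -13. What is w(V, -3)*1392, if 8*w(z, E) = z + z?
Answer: -4524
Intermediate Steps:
w(z, E) = z/4 (w(z, E) = (z + z)/8 = (2*z)/8 = z/4)
w(V, -3)*1392 = ((¼)*(-13))*1392 = -13/4*1392 = -4524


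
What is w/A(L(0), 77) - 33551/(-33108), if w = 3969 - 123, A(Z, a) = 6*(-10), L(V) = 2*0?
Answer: -10443359/165540 ≈ -63.087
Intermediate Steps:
L(V) = 0
A(Z, a) = -60
w = 3846
w/A(L(0), 77) - 33551/(-33108) = 3846/(-60) - 33551/(-33108) = 3846*(-1/60) - 33551*(-1/33108) = -641/10 + 33551/33108 = -10443359/165540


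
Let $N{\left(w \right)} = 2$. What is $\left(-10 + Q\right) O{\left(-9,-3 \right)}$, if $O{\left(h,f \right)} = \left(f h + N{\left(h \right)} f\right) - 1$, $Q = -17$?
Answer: $-540$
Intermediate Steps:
$O{\left(h,f \right)} = -1 + 2 f + f h$ ($O{\left(h,f \right)} = \left(f h + 2 f\right) - 1 = \left(2 f + f h\right) - 1 = -1 + 2 f + f h$)
$\left(-10 + Q\right) O{\left(-9,-3 \right)} = \left(-10 - 17\right) \left(-1 + 2 \left(-3\right) - -27\right) = - 27 \left(-1 - 6 + 27\right) = \left(-27\right) 20 = -540$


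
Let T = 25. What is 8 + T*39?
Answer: 983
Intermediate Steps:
8 + T*39 = 8 + 25*39 = 8 + 975 = 983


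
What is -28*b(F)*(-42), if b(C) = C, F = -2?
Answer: -2352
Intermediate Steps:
-28*b(F)*(-42) = -28*(-2)*(-42) = 56*(-42) = -2352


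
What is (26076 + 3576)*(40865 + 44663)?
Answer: 2536076256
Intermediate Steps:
(26076 + 3576)*(40865 + 44663) = 29652*85528 = 2536076256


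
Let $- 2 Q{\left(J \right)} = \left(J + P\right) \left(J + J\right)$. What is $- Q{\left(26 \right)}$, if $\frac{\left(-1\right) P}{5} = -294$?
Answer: $38896$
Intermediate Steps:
$P = 1470$ ($P = \left(-5\right) \left(-294\right) = 1470$)
$Q{\left(J \right)} = - J \left(1470 + J\right)$ ($Q{\left(J \right)} = - \frac{\left(J + 1470\right) \left(J + J\right)}{2} = - \frac{\left(1470 + J\right) 2 J}{2} = - \frac{2 J \left(1470 + J\right)}{2} = - J \left(1470 + J\right)$)
$- Q{\left(26 \right)} = - \left(-1\right) 26 \left(1470 + 26\right) = - \left(-1\right) 26 \cdot 1496 = \left(-1\right) \left(-38896\right) = 38896$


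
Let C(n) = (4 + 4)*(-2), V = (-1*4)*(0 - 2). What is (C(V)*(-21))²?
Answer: 112896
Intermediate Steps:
V = 8 (V = -4*(-2) = 8)
C(n) = -16 (C(n) = 8*(-2) = -16)
(C(V)*(-21))² = (-16*(-21))² = 336² = 112896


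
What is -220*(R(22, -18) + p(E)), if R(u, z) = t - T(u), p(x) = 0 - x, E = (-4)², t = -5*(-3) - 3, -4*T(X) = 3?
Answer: 715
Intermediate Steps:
T(X) = -¾ (T(X) = -¼*3 = -¾)
t = 12 (t = 15 - 3 = 12)
E = 16
p(x) = -x
R(u, z) = 51/4 (R(u, z) = 12 - 1*(-¾) = 12 + ¾ = 51/4)
-220*(R(22, -18) + p(E)) = -220*(51/4 - 1*16) = -220*(51/4 - 16) = -220*(-13/4) = 715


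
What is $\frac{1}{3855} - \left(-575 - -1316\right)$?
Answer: $- \frac{2856554}{3855} \approx -741.0$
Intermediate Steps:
$\frac{1}{3855} - \left(-575 - -1316\right) = \frac{1}{3855} - \left(-575 + 1316\right) = \frac{1}{3855} - 741 = - \frac{2856554}{3855}$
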